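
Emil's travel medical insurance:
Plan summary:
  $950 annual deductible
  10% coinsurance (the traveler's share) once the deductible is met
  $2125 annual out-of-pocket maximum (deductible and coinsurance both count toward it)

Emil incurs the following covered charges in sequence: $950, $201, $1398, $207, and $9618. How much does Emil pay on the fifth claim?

$961.80

Claim 1 — $950: fully absorbed by the deductible. Traveler pays $950; OOP now $950.
Claim 2 — $201: 10% coinsurance on $201 = $20.10. Cost to traveler: $20.10. OOP to date $970.10.
Claim 3 — $1398: 10% coinsurance on $1398 = $139.80. Cost to traveler: $139.80. OOP to date $1109.90.
Claim 4 — $207: deductible already satisfied, so traveler's share is 10% × $207 = $20.70. Traveler owes $20.70 (running OOP $1130.60).
Claim 5 — $9618: deductible already satisfied, so traveler's share is 10% × $9618 = $961.80. Traveler owes $961.80 (running OOP $2092.40).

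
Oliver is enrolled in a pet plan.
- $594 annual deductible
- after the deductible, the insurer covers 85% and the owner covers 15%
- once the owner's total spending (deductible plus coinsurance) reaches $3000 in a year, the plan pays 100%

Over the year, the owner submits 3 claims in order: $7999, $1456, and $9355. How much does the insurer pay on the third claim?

$8278.15

Bill 1, $7999: $594 finishes the deductible; $7405 goes to coinsurance; 15% of $7405 = $1110.75. Owner pays $1704.75; OOP now $1704.75. Insurer: $7999 − $1704.75 = $6294.25.
Bill 2, $1456: 15% coinsurance on $1456 = $218.40. Owner pays $218.40; OOP now $1923.15. Plan pays $1456 − $218.40 = $1237.60.
Bill 3, $9355: deductible already satisfied, so owner's share is 15% × $9355 = $1403.25. OOP would hit $3326.40 > $3000, so the cap limits the owner to $3000 − $1923.15 = $1076.85. Insurer: $9355 − $1076.85 = $8278.15.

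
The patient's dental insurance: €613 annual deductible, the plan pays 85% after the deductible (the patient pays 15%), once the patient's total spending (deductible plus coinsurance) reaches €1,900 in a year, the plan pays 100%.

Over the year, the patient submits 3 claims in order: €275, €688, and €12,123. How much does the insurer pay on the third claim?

Bill 1, €275: fully absorbed by the deductible. Patient pays €275; OOP now €275. Plan pays €275 − €275 = €0.
Bill 2, €688: deductible takes €338, €350 remains; 15% of €350 = €52.50. Patient pays €390.50; OOP now €665.50. Plan pays €688 − €390.50 = €297.50.
Bill 3, €12,123: 15% coinsurance on €12,123 = €1,818.45. OOP would hit €2,483.95 > €1,900, so the cap limits the patient to €1,900 − €665.50 = €1,234.50. Insurer: €12,123 − €1,234.50 = €10,888.50.

€10,888.50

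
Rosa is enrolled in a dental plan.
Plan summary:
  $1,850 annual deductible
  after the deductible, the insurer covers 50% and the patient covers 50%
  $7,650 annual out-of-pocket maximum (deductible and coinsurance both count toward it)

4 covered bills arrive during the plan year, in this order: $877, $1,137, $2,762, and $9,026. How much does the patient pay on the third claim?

Claim 1 — $877: fully absorbed by the deductible. Patient owes $877 (running OOP $877).
Claim 2 — $1,137: $973 to deductible, leaving $164; patient's 50% is $82. Cost to patient: $1,055. OOP to date $1,932.
Claim 3 — $2,762: deductible met; 50% of $2,762 = $1,381. Patient pays $1,381; OOP now $3,313.

$1,381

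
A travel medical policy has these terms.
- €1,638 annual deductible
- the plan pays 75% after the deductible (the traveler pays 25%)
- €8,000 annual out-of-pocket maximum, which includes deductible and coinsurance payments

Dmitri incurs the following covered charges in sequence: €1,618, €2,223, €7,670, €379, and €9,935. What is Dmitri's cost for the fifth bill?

€2,483.75

Claim 1 (€1,618): fully absorbed by the deductible. Traveler pays €1,618; OOP now €1,618.
Claim 2 (€2,223): €20 finishes the deductible; €2,203 goes to coinsurance; 25% of €2,203 = €550.75. Cost to traveler: €570.75. OOP to date €2,188.75.
Claim 3 (€7,670): 25% coinsurance on €7,670 = €1,917.50. Traveler owes €1,917.50 (running OOP €4,106.25).
Claim 4 (€379): deductible already satisfied, so traveler's share is 25% × €379 = €94.75. Traveler pays €94.75; OOP now €4,201.
Claim 5 (€9,935): 25% coinsurance on €9,935 = €2,483.75. Traveler pays €2,483.75; OOP now €6,684.75.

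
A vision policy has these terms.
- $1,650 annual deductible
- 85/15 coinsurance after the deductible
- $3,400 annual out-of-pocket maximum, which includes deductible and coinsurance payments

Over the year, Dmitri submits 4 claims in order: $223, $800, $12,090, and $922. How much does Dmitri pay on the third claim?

$2,346.45

Claim 1 ($223): all of it applies to the deductible. Member pays $223; OOP now $223.
Claim 2 ($800): entire amount goes to the deductible. Member owes $800 (running OOP $1,023).
Claim 3 ($12,090): deductible takes $627, $11,463 remains; coinsurance $11,463 × 15% = $1,719.45. Member pays $2,346.45; OOP now $3,369.45.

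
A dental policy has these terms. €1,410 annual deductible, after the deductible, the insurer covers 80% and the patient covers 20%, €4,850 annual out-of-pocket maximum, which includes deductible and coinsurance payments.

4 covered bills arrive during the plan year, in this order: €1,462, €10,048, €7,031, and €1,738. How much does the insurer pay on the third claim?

Claim 1 (€1,462): €1,410 finishes the deductible; €52 goes to coinsurance; 20% of €52 = €10.40. Cost to patient: €1,420.40. OOP to date €1,420.40. Insurer: €1,462 − €1,420.40 = €41.60.
Claim 2 (€10,048): deductible met; 20% of €10,048 = €2,009.60. Patient pays €2,009.60; OOP now €3,430. Insurer: €10,048 − €2,009.60 = €8,038.40.
Claim 3 (€7,031): deductible already satisfied, so patient's share is 20% × €7,031 = €1,406.20. Patient owes €1,406.20 (running OOP €4,836.20). Insurer: €7,031 − €1,406.20 = €5,624.80.

€5,624.80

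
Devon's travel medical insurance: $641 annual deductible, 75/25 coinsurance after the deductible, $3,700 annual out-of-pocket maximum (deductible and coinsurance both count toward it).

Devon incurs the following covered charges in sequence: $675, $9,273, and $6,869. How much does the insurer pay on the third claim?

Bill 1, $675: $641 finishes the deductible; $34 goes to coinsurance; 25% of $34 = $8.50. Traveler owes $649.50 (running OOP $649.50). Insurer: $675 − $649.50 = $25.50.
Bill 2, $9,273: 25% coinsurance on $9,273 = $2,318.25. Traveler pays $2,318.25; OOP now $2,967.75. Plan pays $9,273 − $2,318.25 = $6,954.75.
Bill 3, $6,869: 25% coinsurance on $6,869 = $1,717.25. That would push OOP to $4,685, over the $3,700 cap, so traveler pays $3,700 − $2,967.75 = $732.25. Plan pays $6,869 − $732.25 = $6,136.75.

$6,136.75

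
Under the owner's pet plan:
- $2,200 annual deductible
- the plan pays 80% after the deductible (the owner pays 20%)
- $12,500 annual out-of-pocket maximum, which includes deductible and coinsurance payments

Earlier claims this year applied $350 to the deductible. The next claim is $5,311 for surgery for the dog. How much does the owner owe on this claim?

$2,542.20

$350 of the $2,200 deductible is already met, leaving $1,850.
That leaves $5,311 − $1,850 = $3,461 for coinsurance.
Owner's 20% share of $3,461 is $692.20.
Owner responsibility before any cap: $1,850 + $692.20 = $2,542.20.
Cumulative spending $350 + $2,542.20 = $2,892.20 stays under the $12,500 maximum.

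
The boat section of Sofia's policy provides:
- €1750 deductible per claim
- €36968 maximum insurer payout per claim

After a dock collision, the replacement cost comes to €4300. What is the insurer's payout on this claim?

€2550

Less the €1750 deductible: €4300 − €1750 = €2550.
€2550 ≤ €36968, so the limit doesn't bind; insurer pays €2550.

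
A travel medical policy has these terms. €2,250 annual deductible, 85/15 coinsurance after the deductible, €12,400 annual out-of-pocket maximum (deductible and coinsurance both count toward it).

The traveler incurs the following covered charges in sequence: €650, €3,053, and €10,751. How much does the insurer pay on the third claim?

Bill 1, €650: all of it applies to the deductible. Traveler owes €650 (running OOP €650). Plan pays €650 − €650 = €0.
Bill 2, €3,053: €1,600 to deductible, leaving €1,453; 15% of €1,453 = €217.95. Traveler owes €1,817.95 (running OOP €2,467.95). Insurer: €3,053 − €1,817.95 = €1,235.05.
Bill 3, €10,751: 15% coinsurance on €10,751 = €1,612.65. Traveler pays €1,612.65; OOP now €4,080.60. Plan pays €10,751 − €1,612.65 = €9,138.35.

€9,138.35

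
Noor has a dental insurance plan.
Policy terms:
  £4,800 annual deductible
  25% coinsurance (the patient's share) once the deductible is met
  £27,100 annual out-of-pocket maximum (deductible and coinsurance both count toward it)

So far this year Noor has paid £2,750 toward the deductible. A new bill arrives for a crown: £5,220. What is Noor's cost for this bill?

£2,842.50

£2,750 of the £4,800 deductible is already met, leaving £2,050.
The remaining £3,170 (= £5,220 − £2,050) moves to coinsurance.
Patient's 25% share of £3,170 is £792.50.
So the patient owes £2,050 + £792.50 = £2,842.50 before any cap.
Year-to-date out-of-pocket becomes £2,750 + £2,842.50 = £5,592.50, still under the £27,100 maximum, so no cap applies.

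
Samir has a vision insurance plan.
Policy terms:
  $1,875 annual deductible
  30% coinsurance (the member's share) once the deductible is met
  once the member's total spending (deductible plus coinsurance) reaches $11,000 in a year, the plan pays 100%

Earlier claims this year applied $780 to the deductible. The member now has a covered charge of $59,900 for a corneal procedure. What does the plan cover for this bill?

$49,680

$780 of the $1,875 deductible is already met, leaving $1,095.
That leaves $59,900 − $1,095 = $58,805 for coinsurance.
Coinsurance: $58,805 × 30% = $17,641.50.
So the member owes $1,095 + $17,641.50 = $18,736.50 before any cap.
Year-to-date out-of-pocket would reach $780 + $18,736.50 = $19,516.50, above the $11,000 maximum, so the member pays only $11,000 − $780 = $10,220.
Insurer pays the balance: $59,900 − $10,220 = $49,680.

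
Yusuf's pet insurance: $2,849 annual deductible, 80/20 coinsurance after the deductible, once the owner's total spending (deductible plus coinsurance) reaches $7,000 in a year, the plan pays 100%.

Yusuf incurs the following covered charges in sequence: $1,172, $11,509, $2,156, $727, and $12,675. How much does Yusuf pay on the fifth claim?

$1,608

Bill 1, $1,172: fully absorbed by the deductible. Cost to owner: $1,172. OOP to date $1,172.
Bill 2, $11,509: $1,677 finishes the deductible; $9,832 goes to coinsurance; coinsurance $9,832 × 20% = $1,966.40. Cost to owner: $3,643.40. OOP to date $4,815.40.
Bill 3, $2,156: deductible met; 20% of $2,156 = $431.20. Cost to owner: $431.20. OOP to date $5,246.60.
Bill 4, $727: deductible met; 20% of $727 = $145.40. Owner pays $145.40; OOP now $5,392.
Bill 5, $12,675: 20% coinsurance on $12,675 = $2,535. OOP would hit $7,927 > $7,000, so the cap limits the owner to $7,000 − $5,392 = $1,608.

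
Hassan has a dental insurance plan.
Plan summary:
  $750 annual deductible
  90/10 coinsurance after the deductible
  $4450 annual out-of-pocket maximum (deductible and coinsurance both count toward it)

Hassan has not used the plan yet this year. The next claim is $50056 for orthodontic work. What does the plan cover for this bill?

The full $750 deductible is still open; $750 of this bill applies to it.
That leaves $50056 − $750 = $49306 for coinsurance.
Coinsurance: $49306 × 10% = $4930.60.
So the patient owes $750 + $4930.60 = $5680.60 before any cap.
That would bring total out-of-pocket to $5680.60, past the $4450 cap. The patient is capped at $4450 − $0 = $4450 on this claim.
The insurer covers the remainder: $50056 − $4450 = $45606.

$45606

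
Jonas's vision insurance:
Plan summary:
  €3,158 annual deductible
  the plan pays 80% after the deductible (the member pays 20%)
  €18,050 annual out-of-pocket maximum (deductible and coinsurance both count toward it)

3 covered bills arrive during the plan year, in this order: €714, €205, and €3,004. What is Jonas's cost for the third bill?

#1 (€714): all of it applies to the deductible. Member pays €714; OOP now €714.
#2 (€205): fully absorbed by the deductible. Member owes €205 (running OOP €919).
#3 (€3,004): €2,239 to deductible, leaving €765; coinsurance €765 × 20% = €153. Member pays €2,392; OOP now €3,311.

€2,392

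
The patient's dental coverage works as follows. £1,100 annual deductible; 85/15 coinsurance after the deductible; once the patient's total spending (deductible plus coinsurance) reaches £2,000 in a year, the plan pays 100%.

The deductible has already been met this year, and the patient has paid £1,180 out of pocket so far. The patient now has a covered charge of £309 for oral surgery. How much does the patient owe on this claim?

£46.35

The deductible is already satisfied, so the full bill goes to coinsurance.
15% of £309 = £46.35 falls to the patient.
Cumulative spending £1,180 + £46.35 = £1,226.35 stays under the £2,000 maximum.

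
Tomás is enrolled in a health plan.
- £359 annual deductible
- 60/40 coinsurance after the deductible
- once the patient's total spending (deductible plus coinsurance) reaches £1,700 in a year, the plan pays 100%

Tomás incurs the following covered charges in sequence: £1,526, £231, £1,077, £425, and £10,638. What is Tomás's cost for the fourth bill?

Bill 1, £1,526: deductible takes £359, £1,167 remains; patient's 40% is £466.80. Patient pays £825.80; OOP now £825.80.
Bill 2, £231: deductible already satisfied, so patient's share is 40% × £231 = £92.40. Patient pays £92.40; OOP now £918.20.
Bill 3, £1,077: 40% coinsurance on £1,077 = £430.80. Cost to patient: £430.80. OOP to date £1,349.
Bill 4, £425: 40% coinsurance on £425 = £170. Patient pays £170; OOP now £1,519.

£170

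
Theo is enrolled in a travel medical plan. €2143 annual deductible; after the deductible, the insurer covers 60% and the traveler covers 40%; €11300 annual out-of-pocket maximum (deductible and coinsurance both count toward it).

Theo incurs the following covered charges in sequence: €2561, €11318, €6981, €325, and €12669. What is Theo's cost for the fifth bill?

Bill 1, €2561: €2143 to deductible, leaving €418; traveler's 40% is €167.20. Traveler owes €2310.20 (running OOP €2310.20).
Bill 2, €11318: deductible met; 40% of €11318 = €4527.20. Traveler pays €4527.20; OOP now €6837.40.
Bill 3, €6981: deductible met; 40% of €6981 = €2792.40. Traveler owes €2792.40 (running OOP €9629.80).
Bill 4, €325: deductible already satisfied, so traveler's share is 40% × €325 = €130. Traveler owes €130 (running OOP €9759.80).
Bill 5, €12669: deductible already satisfied, so traveler's share is 40% × €12669 = €5067.60. That would push OOP to €14827.40, over the €11300 cap, so traveler pays €11300 − €9759.80 = €1540.20.

€1540.20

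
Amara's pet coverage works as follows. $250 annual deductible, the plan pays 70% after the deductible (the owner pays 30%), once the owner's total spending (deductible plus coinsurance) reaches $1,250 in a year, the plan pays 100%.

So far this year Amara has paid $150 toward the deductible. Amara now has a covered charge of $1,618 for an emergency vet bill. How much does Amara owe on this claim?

$150 of the $250 deductible is already met, leaving $100.
After the $100 deductible portion, $1,618 − $100 = $1,518 is subject to coinsurance.
Coinsurance: $1,518 × 30% = $455.40.
That puts the owner's cost at $100 + $455.40 = $555.40 before any cap.
Cumulative spending $150 + $555.40 = $705.40 stays under the $1,250 maximum.

$555.40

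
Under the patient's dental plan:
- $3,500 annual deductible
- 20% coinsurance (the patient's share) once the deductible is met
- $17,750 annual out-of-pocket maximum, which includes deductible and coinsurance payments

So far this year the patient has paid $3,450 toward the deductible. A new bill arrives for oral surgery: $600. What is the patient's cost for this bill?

$160

Remaining deductible: $3,500 − $3,450 = $50.
That leaves $600 − $50 = $550 for coinsurance.
20% of $550 = $110 falls to the patient.
That puts the patient's cost at $50 + $110 = $160 before any cap.
Total out-of-pocket so far would be $3,450 + $160 = $3,610, below the $17,750 cap — no reduction.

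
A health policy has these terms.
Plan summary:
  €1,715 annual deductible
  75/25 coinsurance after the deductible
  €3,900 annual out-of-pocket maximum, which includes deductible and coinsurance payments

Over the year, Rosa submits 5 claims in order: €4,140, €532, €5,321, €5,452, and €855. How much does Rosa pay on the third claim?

€1,330.25

Claim 1 (€4,140): deductible takes €1,715, €2,425 remains; coinsurance €2,425 × 25% = €606.25. Patient owes €2,321.25 (running OOP €2,321.25).
Claim 2 (€532): deductible met; 25% of €532 = €133. Cost to patient: €133. OOP to date €2,454.25.
Claim 3 (€5,321): deductible already satisfied, so patient's share is 25% × €5,321 = €1,330.25. Cost to patient: €1,330.25. OOP to date €3,784.50.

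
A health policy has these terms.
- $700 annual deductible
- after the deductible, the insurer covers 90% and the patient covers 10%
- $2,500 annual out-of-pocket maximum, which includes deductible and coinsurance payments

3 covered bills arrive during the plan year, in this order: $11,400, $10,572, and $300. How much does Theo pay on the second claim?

#1 ($11,400): $700 to deductible, leaving $10,700; 10% of $10,700 = $1,070. Patient pays $1,770; OOP now $1,770.
#2 ($10,572): 10% coinsurance on $10,572 = $1,057.20. Adding that to $1,770 gives $2,827.20, past the $2,500 cap; patient pays only $2,500 − $1,770 = $730.

$730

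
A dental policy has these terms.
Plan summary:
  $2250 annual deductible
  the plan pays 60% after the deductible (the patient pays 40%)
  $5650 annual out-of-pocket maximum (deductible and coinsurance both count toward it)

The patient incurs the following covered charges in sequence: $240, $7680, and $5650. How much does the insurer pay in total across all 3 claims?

$7920

#1 ($240): fully absorbed by the deductible. Patient owes $240 (running OOP $240). Plan pays $240 − $240 = $0.
#2 ($7680): deductible takes $2010, $5670 remains; patient's 40% is $2268. Cost to patient: $4278. OOP to date $4518. Insurer: $7680 − $4278 = $3402.
#3 ($5650): deductible met; 40% of $5650 = $2260. OOP would hit $6778 > $5650, so the cap limits the patient to $5650 − $4518 = $1132. Insurer: $5650 − $1132 = $4518.
Insurer total: $0 + $3402 + $4518 = $7920.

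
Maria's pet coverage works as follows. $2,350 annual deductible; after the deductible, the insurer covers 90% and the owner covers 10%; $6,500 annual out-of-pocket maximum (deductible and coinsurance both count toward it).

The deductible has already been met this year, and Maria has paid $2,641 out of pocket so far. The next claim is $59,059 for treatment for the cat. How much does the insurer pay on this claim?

The deductible is already satisfied, so the full bill goes to coinsurance.
Coinsurance: $59,059 × 10% = $5,905.90.
Adding $5,905.90 to the $2,641 already spent would give $8,546.90, which exceeds the $6,500 cap; the owner pays just $6,500 − $2,641 = $3,859.
Insurer pays the balance: $59,059 − $3,859 = $55,200.

$55,200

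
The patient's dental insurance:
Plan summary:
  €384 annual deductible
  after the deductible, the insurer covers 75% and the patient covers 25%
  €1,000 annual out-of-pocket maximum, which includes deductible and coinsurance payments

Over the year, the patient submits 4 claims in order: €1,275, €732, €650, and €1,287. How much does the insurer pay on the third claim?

€487.50

Claim 1 — €1,275: €384 finishes the deductible; €891 goes to coinsurance; coinsurance €891 × 25% = €222.75. Patient owes €606.75 (running OOP €606.75). Insurer: €1,275 − €606.75 = €668.25.
Claim 2 — €732: deductible already satisfied, so patient's share is 25% × €732 = €183. Patient pays €183; OOP now €789.75. Insurer: €732 − €183 = €549.
Claim 3 — €650: 25% coinsurance on €650 = €162.50. Patient owes €162.50 (running OOP €952.25). Insurer: €650 − €162.50 = €487.50.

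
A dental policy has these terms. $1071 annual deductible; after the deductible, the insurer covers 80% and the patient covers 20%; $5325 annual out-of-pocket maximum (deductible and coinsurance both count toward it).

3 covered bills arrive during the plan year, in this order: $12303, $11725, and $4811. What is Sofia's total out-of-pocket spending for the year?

Claim 1 — $12303: $1071 finishes the deductible; $11232 goes to coinsurance; patient's 20% is $2246.40. Patient owes $3317.40 (running OOP $3317.40).
Claim 2 — $11725: deductible met; 20% of $11725 = $2345. That would push OOP to $5662.40, over the $5325 cap, so patient pays $5325 − $3317.40 = $2007.60.
Claim 3 — $4811: 20% coinsurance on $4811 = $962.20. Adding that to $5325 gives $6287.20, past the $5325 cap; patient pays only $5325 − $5325 = $0.
Total paid by the patient: $3317.40 + $2007.60 + $0 = $5325.

$5325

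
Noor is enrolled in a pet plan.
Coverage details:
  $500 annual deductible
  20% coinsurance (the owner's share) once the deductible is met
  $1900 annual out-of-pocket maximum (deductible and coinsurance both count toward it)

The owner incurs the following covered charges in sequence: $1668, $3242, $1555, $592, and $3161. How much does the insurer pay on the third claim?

Bill 1, $1668: $500 finishes the deductible; $1168 goes to coinsurance; coinsurance $1168 × 20% = $233.60. Owner owes $733.60 (running OOP $733.60). Plan pays $1668 − $733.60 = $934.40.
Bill 2, $3242: deductible already satisfied, so owner's share is 20% × $3242 = $648.40. Cost to owner: $648.40. OOP to date $1382. Insurer: $3242 − $648.40 = $2593.60.
Bill 3, $1555: 20% coinsurance on $1555 = $311. Cost to owner: $311. OOP to date $1693. Insurer: $1555 − $311 = $1244.

$1244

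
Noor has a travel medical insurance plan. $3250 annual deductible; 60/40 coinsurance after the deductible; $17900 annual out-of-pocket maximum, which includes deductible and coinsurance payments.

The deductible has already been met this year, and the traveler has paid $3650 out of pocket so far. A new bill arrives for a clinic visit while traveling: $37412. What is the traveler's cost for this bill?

$14250

The deductible is already satisfied, so the full bill goes to coinsurance.
Traveler's 40% share of $37412 is $14964.80.
That would bring total out-of-pocket to $18614.80, past the $17900 cap. The traveler is capped at $17900 − $3650 = $14250 on this claim.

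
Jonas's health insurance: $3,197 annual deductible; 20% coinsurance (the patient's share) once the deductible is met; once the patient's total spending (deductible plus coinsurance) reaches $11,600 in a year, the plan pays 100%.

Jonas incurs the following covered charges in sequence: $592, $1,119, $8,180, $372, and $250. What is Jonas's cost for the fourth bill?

Bill 1, $592: all of it applies to the deductible. Patient owes $592 (running OOP $592).
Bill 2, $1,119: all of it applies to the deductible. Cost to patient: $1,119. OOP to date $1,711.
Bill 3, $8,180: $1,486 to deductible, leaving $6,694; coinsurance $6,694 × 20% = $1,338.80. Cost to patient: $2,824.80. OOP to date $4,535.80.
Bill 4, $372: deductible already satisfied, so patient's share is 20% × $372 = $74.40. Cost to patient: $74.40. OOP to date $4,610.20.

$74.40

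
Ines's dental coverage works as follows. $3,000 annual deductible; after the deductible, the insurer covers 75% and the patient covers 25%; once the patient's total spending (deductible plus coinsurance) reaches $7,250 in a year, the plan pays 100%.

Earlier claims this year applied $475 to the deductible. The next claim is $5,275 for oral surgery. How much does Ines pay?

Deductible still to meet: $3,000 − $475 = $2,525.
That leaves $5,275 − $2,525 = $2,750 for coinsurance.
25% of $2,750 = $687.50 falls to the patient.
That puts the patient's cost at $2,525 + $687.50 = $3,212.50 before any cap.
Cumulative spending $475 + $3,212.50 = $3,687.50 stays under the $7,250 maximum.

$3,212.50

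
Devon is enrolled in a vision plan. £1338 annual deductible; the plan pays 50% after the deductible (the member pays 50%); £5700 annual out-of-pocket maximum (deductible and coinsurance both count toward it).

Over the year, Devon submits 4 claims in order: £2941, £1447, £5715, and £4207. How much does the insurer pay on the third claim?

Claim 1 (£2941): £1338 to deductible, leaving £1603; member's 50% is £801.50. Member owes £2139.50 (running OOP £2139.50). Plan pays £2941 − £2139.50 = £801.50.
Claim 2 (£1447): deductible already satisfied, so member's share is 50% × £1447 = £723.50. Member owes £723.50 (running OOP £2863). Plan pays £1447 − £723.50 = £723.50.
Claim 3 (£5715): deductible already satisfied, so member's share is 50% × £5715 = £2857.50. That would push OOP to £5720.50, over the £5700 cap, so member pays £5700 − £2863 = £2837. Insurer: £5715 − £2837 = £2878.

£2878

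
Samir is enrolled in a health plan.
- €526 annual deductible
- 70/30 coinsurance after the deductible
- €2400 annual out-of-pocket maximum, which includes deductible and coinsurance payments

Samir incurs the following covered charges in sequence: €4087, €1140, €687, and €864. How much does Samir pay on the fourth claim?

Bill 1, €4087: €526 to deductible, leaving €3561; patient's 30% is €1068.30. Cost to patient: €1594.30. OOP to date €1594.30.
Bill 2, €1140: deductible already satisfied, so patient's share is 30% × €1140 = €342. Patient owes €342 (running OOP €1936.30).
Bill 3, €687: 30% coinsurance on €687 = €206.10. Patient owes €206.10 (running OOP €2142.40).
Bill 4, €864: deductible already satisfied, so patient's share is 30% × €864 = €259.20. OOP would hit €2401.60 > €2400, so the cap limits the patient to €2400 − €2142.40 = €257.60.

€257.60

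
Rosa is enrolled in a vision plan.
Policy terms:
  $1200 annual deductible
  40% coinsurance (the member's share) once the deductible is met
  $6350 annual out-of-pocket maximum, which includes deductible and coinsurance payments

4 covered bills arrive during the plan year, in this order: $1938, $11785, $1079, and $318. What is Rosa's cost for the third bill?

#1 ($1938): $1200 to deductible, leaving $738; member's 40% is $295.20. Cost to member: $1495.20. OOP to date $1495.20.
#2 ($11785): deductible met; 40% of $11785 = $4714. Cost to member: $4714. OOP to date $6209.20.
#3 ($1079): deductible already satisfied, so member's share is 40% × $1079 = $431.60. Adding that to $6209.20 gives $6640.80, past the $6350 cap; member pays only $6350 − $6209.20 = $140.80.

$140.80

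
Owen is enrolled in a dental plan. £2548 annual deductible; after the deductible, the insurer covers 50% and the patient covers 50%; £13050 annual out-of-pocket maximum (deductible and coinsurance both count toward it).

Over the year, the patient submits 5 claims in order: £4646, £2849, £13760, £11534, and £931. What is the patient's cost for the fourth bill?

#1 (£4646): £2548 to deductible, leaving £2098; patient's 50% is £1049. Cost to patient: £3597. OOP to date £3597.
#2 (£2849): 50% coinsurance on £2849 = £1424.50. Patient pays £1424.50; OOP now £5021.50.
#3 (£13760): deductible met; 50% of £13760 = £6880. Patient owes £6880 (running OOP £11901.50).
#4 (£11534): deductible met; 50% of £11534 = £5767. Adding that to £11901.50 gives £17668.50, past the £13050 cap; patient pays only £13050 − £11901.50 = £1148.50.

£1148.50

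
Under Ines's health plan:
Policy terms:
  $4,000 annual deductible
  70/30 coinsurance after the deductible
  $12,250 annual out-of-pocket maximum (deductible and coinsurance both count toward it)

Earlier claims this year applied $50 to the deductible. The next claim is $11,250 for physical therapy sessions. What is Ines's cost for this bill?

$50 of the $4,000 deductible is already met, leaving $3,950.
After the $3,950 deductible portion, $11,250 − $3,950 = $7,300 is subject to coinsurance.
Coinsurance: $7,300 × 30% = $2,190.
Patient responsibility before any cap: $3,950 + $2,190 = $6,140.
Year-to-date out-of-pocket becomes $50 + $6,140 = $6,190, still under the $12,250 maximum, so no cap applies.

$6,140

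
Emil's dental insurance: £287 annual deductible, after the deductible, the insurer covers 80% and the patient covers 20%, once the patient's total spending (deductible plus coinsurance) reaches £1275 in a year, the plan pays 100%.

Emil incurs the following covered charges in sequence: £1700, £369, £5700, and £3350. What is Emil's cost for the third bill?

£631.60

#1 (£1700): £287 finishes the deductible; £1413 goes to coinsurance; 20% of £1413 = £282.60. Patient owes £569.60 (running OOP £569.60).
#2 (£369): deductible already satisfied, so patient's share is 20% × £369 = £73.80. Patient pays £73.80; OOP now £643.40.
#3 (£5700): deductible met; 20% of £5700 = £1140. OOP would hit £1783.40 > £1275, so the cap limits the patient to £1275 − £643.40 = £631.60.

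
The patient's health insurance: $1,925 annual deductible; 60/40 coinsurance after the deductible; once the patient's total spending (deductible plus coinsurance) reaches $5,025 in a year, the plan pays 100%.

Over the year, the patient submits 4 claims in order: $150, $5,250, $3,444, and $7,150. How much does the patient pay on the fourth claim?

$332.40

#1 ($150): entire amount goes to the deductible. Patient owes $150 (running OOP $150).
#2 ($5,250): $1,775 to deductible, leaving $3,475; patient's 40% is $1,390. Patient owes $3,165 (running OOP $3,315).
#3 ($3,444): deductible met; 40% of $3,444 = $1,377.60. Patient owes $1,377.60 (running OOP $4,692.60).
#4 ($7,150): deductible already satisfied, so patient's share is 40% × $7,150 = $2,860. Adding that to $4,692.60 gives $7,552.60, past the $5,025 cap; patient pays only $5,025 − $4,692.60 = $332.40.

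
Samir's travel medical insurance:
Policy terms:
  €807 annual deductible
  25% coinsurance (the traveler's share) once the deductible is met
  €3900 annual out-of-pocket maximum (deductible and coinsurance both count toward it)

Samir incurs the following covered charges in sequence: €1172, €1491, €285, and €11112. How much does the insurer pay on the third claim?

€213.75

Claim 1 — €1172: €807 to deductible, leaving €365; coinsurance €365 × 25% = €91.25. Cost to traveler: €898.25. OOP to date €898.25. Insurer: €1172 − €898.25 = €273.75.
Claim 2 — €1491: deductible met; 25% of €1491 = €372.75. Traveler pays €372.75; OOP now €1271. Plan pays €1491 − €372.75 = €1118.25.
Claim 3 — €285: deductible already satisfied, so traveler's share is 25% × €285 = €71.25. Traveler pays €71.25; OOP now €1342.25. Plan pays €285 − €71.25 = €213.75.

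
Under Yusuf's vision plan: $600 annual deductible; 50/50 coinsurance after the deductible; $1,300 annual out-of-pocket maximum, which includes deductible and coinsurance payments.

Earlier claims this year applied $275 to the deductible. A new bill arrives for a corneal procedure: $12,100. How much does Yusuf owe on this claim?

Deductible still to meet: $600 − $275 = $325.
The remaining $11,775 (= $12,100 − $325) moves to coinsurance.
50% of $11,775 = $5,887.50 falls to the member.
That puts the member's cost at $325 + $5,887.50 = $6,212.50 before any cap.
Adding $6,212.50 to the $275 already spent would give $6,487.50, which exceeds the $1,300 cap; the member pays just $1,300 − $275 = $1,025.

$1,025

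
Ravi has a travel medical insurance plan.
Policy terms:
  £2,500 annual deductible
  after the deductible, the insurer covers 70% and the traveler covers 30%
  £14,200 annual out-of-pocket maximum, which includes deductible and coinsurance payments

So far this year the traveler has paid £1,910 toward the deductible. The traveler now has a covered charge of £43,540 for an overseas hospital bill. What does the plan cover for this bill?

£31,250

Remaining deductible: £2,500 − £1,910 = £590.
That leaves £43,540 − £590 = £42,950 for coinsurance.
Coinsurance: £42,950 × 30% = £12,885.
Traveler responsibility before any cap: £590 + £12,885 = £13,475.
Year-to-date out-of-pocket would reach £1,910 + £13,475 = £15,385, above the £14,200 maximum, so the traveler pays only £14,200 − £1,910 = £12,290.
Insurer pays the balance: £43,540 − £12,290 = £31,250.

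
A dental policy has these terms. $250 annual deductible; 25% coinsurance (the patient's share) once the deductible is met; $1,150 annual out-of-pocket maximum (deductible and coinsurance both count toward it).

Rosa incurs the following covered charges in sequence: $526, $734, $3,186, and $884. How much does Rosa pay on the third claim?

Claim 1 — $526: deductible takes $250, $276 remains; coinsurance $276 × 25% = $69. Cost to patient: $319. OOP to date $319.
Claim 2 — $734: deductible met; 25% of $734 = $183.50. Cost to patient: $183.50. OOP to date $502.50.
Claim 3 — $3,186: 25% coinsurance on $3,186 = $796.50. That would push OOP to $1,299, over the $1,150 cap, so patient pays $1,150 − $502.50 = $647.50.

$647.50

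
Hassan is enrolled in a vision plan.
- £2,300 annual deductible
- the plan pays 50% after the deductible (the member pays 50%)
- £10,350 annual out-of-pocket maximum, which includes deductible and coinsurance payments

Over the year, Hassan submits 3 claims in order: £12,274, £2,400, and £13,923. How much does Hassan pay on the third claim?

Claim 1 (£12,274): £2,300 to deductible, leaving £9,974; coinsurance £9,974 × 50% = £4,987. Member owes £7,287 (running OOP £7,287).
Claim 2 (£2,400): deductible met; 50% of £2,400 = £1,200. Member pays £1,200; OOP now £8,487.
Claim 3 (£13,923): deductible met; 50% of £13,923 = £6,961.50. Adding that to £8,487 gives £15,448.50, past the £10,350 cap; member pays only £10,350 − £8,487 = £1,863.

£1,863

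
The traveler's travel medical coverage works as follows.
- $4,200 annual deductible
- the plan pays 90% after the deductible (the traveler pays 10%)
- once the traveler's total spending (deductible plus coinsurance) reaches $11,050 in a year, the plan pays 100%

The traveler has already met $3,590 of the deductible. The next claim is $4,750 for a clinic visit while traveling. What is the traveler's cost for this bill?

$1,024

$3,590 of the $4,200 deductible is already met, leaving $610.
The remaining $4,140 (= $4,750 − $610) moves to coinsurance.
Coinsurance: $4,140 × 10% = $414.
Traveler responsibility before any cap: $610 + $414 = $1,024.
Total out-of-pocket so far would be $3,590 + $1,024 = $4,614, below the $11,050 cap — no reduction.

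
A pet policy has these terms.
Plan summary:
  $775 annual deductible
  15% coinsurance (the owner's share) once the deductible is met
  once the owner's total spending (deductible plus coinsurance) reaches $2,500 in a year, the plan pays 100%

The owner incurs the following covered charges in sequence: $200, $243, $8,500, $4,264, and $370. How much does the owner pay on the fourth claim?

$499.80

Claim 1 — $200: entire amount goes to the deductible. Owner owes $200 (running OOP $200).
Claim 2 — $243: all of it applies to the deductible. Cost to owner: $243. OOP to date $443.
Claim 3 — $8,500: $332 finishes the deductible; $8,168 goes to coinsurance; coinsurance $8,168 × 15% = $1,225.20. Owner owes $1,557.20 (running OOP $2,000.20).
Claim 4 — $4,264: 15% coinsurance on $4,264 = $639.60. OOP would hit $2,639.80 > $2,500, so the cap limits the owner to $2,500 − $2,000.20 = $499.80.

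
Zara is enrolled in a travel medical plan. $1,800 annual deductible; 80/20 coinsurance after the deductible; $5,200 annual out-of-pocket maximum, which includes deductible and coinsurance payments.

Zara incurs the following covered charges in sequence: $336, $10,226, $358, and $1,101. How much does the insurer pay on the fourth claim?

Claim 1 ($336): all of it applies to the deductible. Traveler pays $336; OOP now $336. Insurer: $336 − $336 = $0.
Claim 2 ($10,226): $1,464 to deductible, leaving $8,762; coinsurance $8,762 × 20% = $1,752.40. Traveler pays $3,216.40; OOP now $3,552.40. Plan pays $10,226 − $3,216.40 = $7,009.60.
Claim 3 ($358): 20% coinsurance on $358 = $71.60. Traveler pays $71.60; OOP now $3,624. Insurer: $358 − $71.60 = $286.40.
Claim 4 ($1,101): deductible met; 20% of $1,101 = $220.20. Traveler owes $220.20 (running OOP $3,844.20). Insurer: $1,101 − $220.20 = $880.80.

$880.80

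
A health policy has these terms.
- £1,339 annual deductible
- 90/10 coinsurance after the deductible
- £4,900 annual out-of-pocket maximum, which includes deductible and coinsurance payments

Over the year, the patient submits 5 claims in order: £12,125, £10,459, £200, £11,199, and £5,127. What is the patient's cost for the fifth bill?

#1 (£12,125): £1,339 finishes the deductible; £10,786 goes to coinsurance; patient's 10% is £1,078.60. Patient owes £2,417.60 (running OOP £2,417.60).
#2 (£10,459): 10% coinsurance on £10,459 = £1,045.90. Cost to patient: £1,045.90. OOP to date £3,463.50.
#3 (£200): deductible already satisfied, so patient's share is 10% × £200 = £20. Cost to patient: £20. OOP to date £3,483.50.
#4 (£11,199): deductible already satisfied, so patient's share is 10% × £11,199 = £1,119.90. Patient pays £1,119.90; OOP now £4,603.40.
#5 (£5,127): 10% coinsurance on £5,127 = £512.70. That would push OOP to £5,116.10, over the £4,900 cap, so patient pays £4,900 − £4,603.40 = £296.60.

£296.60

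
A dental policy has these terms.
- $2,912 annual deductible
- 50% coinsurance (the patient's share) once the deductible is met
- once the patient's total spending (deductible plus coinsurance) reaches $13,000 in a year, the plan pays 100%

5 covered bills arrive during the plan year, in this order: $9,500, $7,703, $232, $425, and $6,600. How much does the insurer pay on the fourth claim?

#1 ($9,500): $2,912 to deductible, leaving $6,588; 50% of $6,588 = $3,294. Patient pays $6,206; OOP now $6,206. Plan pays $9,500 − $6,206 = $3,294.
#2 ($7,703): deductible met; 50% of $7,703 = $3,851.50. Patient pays $3,851.50; OOP now $10,057.50. Plan pays $7,703 − $3,851.50 = $3,851.50.
#3 ($232): 50% coinsurance on $232 = $116. Patient pays $116; OOP now $10,173.50. Plan pays $232 − $116 = $116.
#4 ($425): deductible met; 50% of $425 = $212.50. Patient pays $212.50; OOP now $10,386. Plan pays $425 − $212.50 = $212.50.

$212.50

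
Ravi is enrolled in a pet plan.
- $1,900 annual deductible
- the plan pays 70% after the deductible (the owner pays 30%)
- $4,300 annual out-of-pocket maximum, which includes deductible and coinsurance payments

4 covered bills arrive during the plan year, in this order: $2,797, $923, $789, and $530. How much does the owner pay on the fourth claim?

$159

Bill 1, $2,797: deductible takes $1,900, $897 remains; owner's 30% is $269.10. Cost to owner: $2,169.10. OOP to date $2,169.10.
Bill 2, $923: deductible already satisfied, so owner's share is 30% × $923 = $276.90. Cost to owner: $276.90. OOP to date $2,446.
Bill 3, $789: 30% coinsurance on $789 = $236.70. Cost to owner: $236.70. OOP to date $2,682.70.
Bill 4, $530: 30% coinsurance on $530 = $159. Owner owes $159 (running OOP $2,841.70).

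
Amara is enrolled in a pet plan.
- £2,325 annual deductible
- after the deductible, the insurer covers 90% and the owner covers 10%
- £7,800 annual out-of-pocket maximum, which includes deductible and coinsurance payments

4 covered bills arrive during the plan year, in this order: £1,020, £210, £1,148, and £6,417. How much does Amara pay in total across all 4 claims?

Bill 1, £1,020: fully absorbed by the deductible. Owner pays £1,020; OOP now £1,020.
Bill 2, £210: entire amount goes to the deductible. Cost to owner: £210. OOP to date £1,230.
Bill 3, £1,148: £1,095 finishes the deductible; £53 goes to coinsurance; owner's 10% is £5.30. Owner pays £1,100.30; OOP now £2,330.30.
Bill 4, £6,417: 10% coinsurance on £6,417 = £641.70. Owner pays £641.70; OOP now £2,972.
Total paid by the owner: £1,020 + £210 + £1,100.30 + £641.70 = £2,972.

£2,972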